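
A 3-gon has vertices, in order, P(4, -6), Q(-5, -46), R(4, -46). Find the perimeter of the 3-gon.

|PQ| = √((-9)² + (-40)²) = √1681 = 41
|QR| = √((9)² + (0)²) = √81 = 9
|RP| = √((0)² + (40)²) = √1600 = 40
Perimeter = 41 + 9 + 40 = 90.

90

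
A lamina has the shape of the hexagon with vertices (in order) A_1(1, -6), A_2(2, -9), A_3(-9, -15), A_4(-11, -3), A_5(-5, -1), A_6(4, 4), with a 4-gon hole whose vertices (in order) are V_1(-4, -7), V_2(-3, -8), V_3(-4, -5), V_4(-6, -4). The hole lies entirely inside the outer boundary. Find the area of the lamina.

144

Outer boundary:
A_1→A_2: (1)(-9) − (2)(-6) = 3
A_2→A_3: (2)(-15) − (-9)(-9) = -111
A_3→A_4: (-9)(-3) − (-11)(-15) = -138
A_4→A_5: (-11)(-1) − (-5)(-3) = -4
A_5→A_6: (-5)(4) − (4)(-1) = -16
A_6→A_1: (4)(-6) − (1)(4) = -28
Σ = -294
Area = |Σ|/2 = 147.
Hole:
V_1→V_2: (-4)(-8) − (-3)(-7) = 11
V_2→V_3: (-3)(-5) − (-4)(-8) = -17
V_3→V_4: (-4)(-4) − (-6)(-5) = -14
V_4→V_1: (-6)(-7) − (-4)(-4) = 26
Σ = 6
Area = |Σ|/2 = 3.
Net area = 147 − 3 = 144.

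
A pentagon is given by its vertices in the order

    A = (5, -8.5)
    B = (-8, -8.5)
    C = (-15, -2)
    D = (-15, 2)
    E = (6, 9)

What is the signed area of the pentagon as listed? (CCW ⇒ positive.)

-262.5

Apply Gauss's area formula: 2A = Σ (x_i·y_{i+1} − x_{i+1}·y_i), indices taken mod 5.
Cross-terms: -110.5, -111.5, -60, -147, -96  ⇒  Σ = -525
Signed area = Σ/2 = -262.5 (negative ⇒ clockwise traversal).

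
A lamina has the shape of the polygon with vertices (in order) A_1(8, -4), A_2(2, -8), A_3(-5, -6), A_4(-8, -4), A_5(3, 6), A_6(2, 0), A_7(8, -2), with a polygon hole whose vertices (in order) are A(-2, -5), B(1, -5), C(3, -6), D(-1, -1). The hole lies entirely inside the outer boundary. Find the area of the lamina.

Outer boundary:
Σ = (-56) + (-52) + (-28) + (-36) + (-12) + (-4) + (-16) = -204
Area = |Σ|/2 = 102.
Hole:
Apply the shoelace formula: 2A = Σ (x_i·y_{i+1} − x_{i+1}·y_i), indices taken mod 4.
Cross-terms: 15, 9, -9, 3  ⇒  Σ = 18
Area = |Σ|/2 = 9.
Net area = 102 − 9 = 93.

93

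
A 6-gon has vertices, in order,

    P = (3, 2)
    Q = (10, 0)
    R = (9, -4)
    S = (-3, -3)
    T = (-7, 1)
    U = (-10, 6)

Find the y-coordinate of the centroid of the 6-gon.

Apply Gauss's area formula. First the cross-terms c_i = x_i·y_{i+1} − x_{i+1}·y_i:
  -20, -40, -39, -24, -32, -38  ⇒  2A = -193, A = -96.5.
Then Σ (y_i + y_{i+1})·c_i = -87, so ȳ = -87 / (6·(-96.5)) = 29/193.

29/193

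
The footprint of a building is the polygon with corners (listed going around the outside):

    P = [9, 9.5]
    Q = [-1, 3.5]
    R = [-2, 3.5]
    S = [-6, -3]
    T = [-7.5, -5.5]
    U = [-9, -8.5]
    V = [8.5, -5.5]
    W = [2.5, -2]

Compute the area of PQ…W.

128.25

Σ = (41) + (3.5) + (27) + (10.5) + (14.25) + (121.75) + (-3.25) + (41.75) = 256.5
Area = |Σ|/2 = 128.25.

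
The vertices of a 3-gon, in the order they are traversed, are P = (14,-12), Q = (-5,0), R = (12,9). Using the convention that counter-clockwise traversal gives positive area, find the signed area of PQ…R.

Apply the surveyor's formula: 2A = Σ (x_i·y_{i+1} − x_{i+1}·y_i), indices taken mod 3.
Σ = (-60) + (-45) + (-270) = -375
Signed area = Σ/2 = -187.5 (negative ⇒ clockwise traversal).

-187.5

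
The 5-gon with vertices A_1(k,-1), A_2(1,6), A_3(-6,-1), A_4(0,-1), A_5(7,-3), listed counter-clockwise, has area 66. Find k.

Write out the shoelace sum; only the two edges meeting at A_1 involve k:
2·Area = [(7·(-1) − k·(-3)) + (k·6 − 1·(-1))] + 48
       = 9·k + 42 = 132
⇒ k = 10.

10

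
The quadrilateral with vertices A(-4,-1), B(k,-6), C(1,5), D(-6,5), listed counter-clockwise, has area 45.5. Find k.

0

The doubled signed area Σ (x_i y_{i+1} − x_{i+1} y_i) is linear in k.
With k=0 it equals 91; the coefficient of k is 6 (from the two edges through B).
So 6·k + 91 = 2·45.5 = 91 ⇒ k = 0.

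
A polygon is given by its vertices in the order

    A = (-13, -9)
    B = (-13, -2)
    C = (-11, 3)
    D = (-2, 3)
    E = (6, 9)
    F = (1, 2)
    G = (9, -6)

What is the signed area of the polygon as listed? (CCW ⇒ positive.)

-197.5

Apply Gauss's area formula: 2A = Σ (x_i·y_{i+1} − x_{i+1}·y_i), indices taken mod 7.
Cross-terms: -91, -61, -27, -36, 3, -24, -159  ⇒  Σ = -395
Signed area = Σ/2 = -197.5 (negative ⇒ clockwise traversal).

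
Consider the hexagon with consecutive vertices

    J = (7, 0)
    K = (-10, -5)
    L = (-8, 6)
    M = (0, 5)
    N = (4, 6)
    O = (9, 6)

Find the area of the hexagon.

133.5

Apply the shoelace formula: 2A = Σ (x_i·y_{i+1} − x_{i+1}·y_i), indices taken mod 6.
Σ = (-35) + (-100) + (-40) + (-20) + (-30) + (-42) = -267
Area = |Σ|/2 = 133.5.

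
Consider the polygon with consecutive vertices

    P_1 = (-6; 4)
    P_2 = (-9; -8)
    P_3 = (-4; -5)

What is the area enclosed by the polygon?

Σ = (84) + (13) + (-46) = 51
Area = |Σ|/2 = 25.5.

25.5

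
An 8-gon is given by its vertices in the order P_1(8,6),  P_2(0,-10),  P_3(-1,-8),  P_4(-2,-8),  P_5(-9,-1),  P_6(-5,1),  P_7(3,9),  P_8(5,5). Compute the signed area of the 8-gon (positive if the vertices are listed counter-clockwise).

-135

Apply the shoelace (surveyor's) formula: 2A = Σ (x_i·y_{i+1} − x_{i+1}·y_i), indices taken mod 8.
P_1→P_2: (8)(-10) − (0)(6) = -80
P_2→P_3: (0)(-8) − (-1)(-10) = -10
P_3→P_4: (-1)(-8) − (-2)(-8) = -8
P_4→P_5: (-2)(-1) − (-9)(-8) = -70
P_5→P_6: (-9)(1) − (-5)(-1) = -14
P_6→P_7: (-5)(9) − (3)(1) = -48
P_7→P_8: (3)(5) − (5)(9) = -30
P_8→P_1: (5)(6) − (8)(5) = -10
Σ = -270
Signed area = Σ/2 = -135 (negative ⇒ clockwise traversal).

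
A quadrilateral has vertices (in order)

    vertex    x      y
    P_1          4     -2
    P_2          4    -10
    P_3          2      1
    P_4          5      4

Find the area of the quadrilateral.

Apply the shoelace formula: 2A = Σ (x_i·y_{i+1} − x_{i+1}·y_i), indices taken mod 4.
Cross-terms: -32, 24, 3, -26  ⇒  Σ = -31
Area = |Σ|/2 = 15.5.

15.5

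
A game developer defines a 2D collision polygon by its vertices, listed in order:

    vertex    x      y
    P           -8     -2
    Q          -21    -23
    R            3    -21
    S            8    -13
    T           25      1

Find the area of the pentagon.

Cross-terms: 142, 510, 129, 333, -42  ⇒  Σ = 1072
Area = |Σ|/2 = 536.

536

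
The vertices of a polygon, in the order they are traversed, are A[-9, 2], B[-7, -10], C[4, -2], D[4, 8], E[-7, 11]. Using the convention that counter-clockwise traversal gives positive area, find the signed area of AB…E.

Σ = (104) + (54) + (40) + (100) + (85) = 383
Signed area = Σ/2 = 191.5 (positive ⇒ counter-clockwise traversal).

191.5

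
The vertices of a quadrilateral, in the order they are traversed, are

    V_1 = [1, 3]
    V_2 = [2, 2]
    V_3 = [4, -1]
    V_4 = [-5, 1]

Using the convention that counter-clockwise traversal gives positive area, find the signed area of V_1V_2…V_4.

-15.5

Apply the shoelace formula: 2A = Σ (x_i·y_{i+1} − x_{i+1}·y_i), indices taken mod 4.
Σ = (-4) + (-10) + (-1) + (-16) = -31
Signed area = Σ/2 = -15.5 (negative ⇒ clockwise traversal).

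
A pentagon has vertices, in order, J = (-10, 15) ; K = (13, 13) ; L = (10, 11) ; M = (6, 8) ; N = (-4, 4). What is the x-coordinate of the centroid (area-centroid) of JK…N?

Apply the shoelace (surveyor's) formula. First the cross-terms c_i = x_i·y_{i+1} − x_{i+1}·y_i:
  -325, 13, 14, 56, -20  ⇒  2A = -262, A = -131.
Then Σ (x_i + x_{i+1})·c_i = -60, so x̄ = -60 / (6·(-131)) = 10/131.

10/131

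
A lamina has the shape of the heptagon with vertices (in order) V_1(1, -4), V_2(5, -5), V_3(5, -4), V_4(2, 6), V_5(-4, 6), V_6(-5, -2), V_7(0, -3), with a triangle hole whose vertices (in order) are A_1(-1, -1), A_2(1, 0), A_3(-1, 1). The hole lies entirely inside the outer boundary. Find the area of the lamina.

Outer boundary:
Apply the surveyor's formula: 2A = Σ (x_i·y_{i+1} − x_{i+1}·y_i), indices taken mod 7.
Σ = (15) + (5) + (38) + (36) + (38) + (15) + (3) = 150
Area = |Σ|/2 = 75.
Hole:
Cross-terms: 1, 1, 2  ⇒  Σ = 4
Area = |Σ|/2 = 2.
Net area = 75 − 2 = 73.

73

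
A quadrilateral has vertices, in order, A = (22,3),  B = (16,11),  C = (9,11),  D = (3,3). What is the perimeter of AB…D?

46

|AB| = √((-6)² + (8)²) = √100 = 10
|BC| = √((-7)² + (0)²) = √49 = 7
|CD| = √((-6)² + (-8)²) = √100 = 10
|DA| = √((19)² + (0)²) = √361 = 19
Perimeter = 10 + 7 + 10 + 19 = 46.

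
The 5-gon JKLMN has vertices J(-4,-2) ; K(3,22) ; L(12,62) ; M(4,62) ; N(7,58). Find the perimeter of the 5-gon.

140

|JK| = √((7)² + (24)²) = √625 = 25
|KL| = √((9)² + (40)²) = √1681 = 41
|LM| = √((-8)² + (0)²) = √64 = 8
|MN| = √((3)² + (-4)²) = √25 = 5
|NJ| = √((-11)² + (-60)²) = √3721 = 61
Perimeter = 25 + 41 + 8 + 5 + 61 = 140.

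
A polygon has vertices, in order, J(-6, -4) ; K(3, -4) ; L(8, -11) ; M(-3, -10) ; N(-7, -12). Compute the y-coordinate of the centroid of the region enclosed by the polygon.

Apply Gauss's area formula. First the cross-terms c_i = x_i·y_{i+1} − x_{i+1}·y_i:
  36, -1, -113, -34, -44  ⇒  2A = -156, A = -78.
Then Σ (y_i + y_{i+1})·c_i = 3552, so ȳ = 3552 / (6·(-78)) = -296/39.

-296/39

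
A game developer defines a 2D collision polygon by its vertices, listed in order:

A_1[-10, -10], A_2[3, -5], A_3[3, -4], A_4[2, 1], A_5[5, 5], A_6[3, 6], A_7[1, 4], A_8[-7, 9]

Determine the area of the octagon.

Apply the shoelace formula: 2A = Σ (x_i·y_{i+1} − x_{i+1}·y_i), indices taken mod 8.
A_1→A_2: (-10)(-5) − (3)(-10) = 80
A_2→A_3: (3)(-4) − (3)(-5) = 3
A_3→A_4: (3)(1) − (2)(-4) = 11
A_4→A_5: (2)(5) − (5)(1) = 5
A_5→A_6: (5)(6) − (3)(5) = 15
A_6→A_7: (3)(4) − (1)(6) = 6
A_7→A_8: (1)(9) − (-7)(4) = 37
A_8→A_1: (-7)(-10) − (-10)(9) = 160
Σ = 317
Area = |Σ|/2 = 158.5.

158.5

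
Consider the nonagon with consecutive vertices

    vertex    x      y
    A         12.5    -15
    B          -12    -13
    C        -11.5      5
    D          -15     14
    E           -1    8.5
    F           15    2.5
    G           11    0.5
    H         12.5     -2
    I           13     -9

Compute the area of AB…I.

Apply the shoelace formula: 2A = Σ (x_i·y_{i+1} − x_{i+1}·y_i), indices taken mod 9.
Σ = (-342.5) + (-209.5) + (-86) + (-113.5) + (-130) + (-20) + (-28.25) + (-86.5) + (-82.5) = -1098.75
Area = |Σ|/2 = 549.375.

549.375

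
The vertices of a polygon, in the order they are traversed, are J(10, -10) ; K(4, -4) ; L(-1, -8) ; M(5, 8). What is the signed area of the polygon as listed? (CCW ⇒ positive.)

-67

Apply Gauss's area formula: 2A = Σ (x_i·y_{i+1} − x_{i+1}·y_i), indices taken mod 4.
Σ = (0) + (-36) + (32) + (-130) = -134
Signed area = Σ/2 = -67 (negative ⇒ clockwise traversal).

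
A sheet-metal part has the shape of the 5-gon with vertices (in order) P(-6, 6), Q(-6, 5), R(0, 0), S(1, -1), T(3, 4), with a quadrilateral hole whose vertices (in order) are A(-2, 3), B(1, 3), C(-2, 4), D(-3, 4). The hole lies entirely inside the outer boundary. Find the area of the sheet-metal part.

Outer boundary:
Apply the surveyor's formula: 2A = Σ (x_i·y_{i+1} − x_{i+1}·y_i), indices taken mod 5.
Cross-terms: 6, 0, 0, 7, 42  ⇒  Σ = 55
Area = |Σ|/2 = 27.5.
Hole:
Σ = (-9) + (10) + (4) + (-1) = 4
Area = |Σ|/2 = 2.
Net area = 27.5 − 2 = 25.5.

25.5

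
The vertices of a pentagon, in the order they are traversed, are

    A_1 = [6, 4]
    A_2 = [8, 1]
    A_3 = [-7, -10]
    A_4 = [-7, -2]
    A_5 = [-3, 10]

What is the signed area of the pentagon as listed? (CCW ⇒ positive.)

-151.5

Cross-terms: -26, -73, -56, -76, -72  ⇒  Σ = -303
Signed area = Σ/2 = -151.5 (negative ⇒ clockwise traversal).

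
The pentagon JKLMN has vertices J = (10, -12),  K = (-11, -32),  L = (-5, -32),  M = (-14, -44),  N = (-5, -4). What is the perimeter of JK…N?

|JK| = √((-21)² + (-20)²) = √841 = 29
|KL| = √((6)² + (0)²) = √36 = 6
|LM| = √((-9)² + (-12)²) = √225 = 15
|MN| = √((9)² + (40)²) = √1681 = 41
|NJ| = √((15)² + (-8)²) = √289 = 17
Perimeter = 29 + 6 + 15 + 41 + 17 = 108.

108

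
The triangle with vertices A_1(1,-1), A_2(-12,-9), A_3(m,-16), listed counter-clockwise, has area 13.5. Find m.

-20

Write out the shoelace sum; only the two edges meeting at A_3 involve m:
2·Area = [((-12)·(-16) − m·(-9)) + (m·(-1) − 1·(-16))] + -21
       = 8·m + 187 = 27
⇒ m = -20.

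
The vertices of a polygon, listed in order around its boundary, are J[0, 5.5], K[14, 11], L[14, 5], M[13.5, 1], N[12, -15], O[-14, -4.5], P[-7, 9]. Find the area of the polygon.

444.5

Apply the shoelace (surveyor's) formula: 2A = Σ (x_i·y_{i+1} − x_{i+1}·y_i), indices taken mod 7.
Σ = (-77) + (-84) + (-53.5) + (-214.5) + (-264) + (-157.5) + (-38.5) = -889
Area = |Σ|/2 = 444.5.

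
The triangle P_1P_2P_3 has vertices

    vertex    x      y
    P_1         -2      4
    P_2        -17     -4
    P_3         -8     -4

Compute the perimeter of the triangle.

|P_1P_2| = √((-15)² + (-8)²) = √289 = 17
|P_2P_3| = √((9)² + (0)²) = √81 = 9
|P_3P_1| = √((6)² + (8)²) = √100 = 10
Perimeter = 17 + 9 + 10 = 36.

36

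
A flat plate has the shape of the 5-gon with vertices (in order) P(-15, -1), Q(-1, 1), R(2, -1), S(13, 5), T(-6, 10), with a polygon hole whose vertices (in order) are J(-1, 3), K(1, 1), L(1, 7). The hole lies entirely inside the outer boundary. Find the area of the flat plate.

155

Outer boundary:
P→Q: (-15)(1) − (-1)(-1) = -16
Q→R: (-1)(-1) − (2)(1) = -1
R→S: (2)(5) − (13)(-1) = 23
S→T: (13)(10) − (-6)(5) = 160
T→P: (-6)(-1) − (-15)(10) = 156
Σ = 322
Area = |Σ|/2 = 161.
Hole:
Apply the surveyor's formula: 2A = Σ (x_i·y_{i+1} − x_{i+1}·y_i), indices taken mod 3.
Σ = (-4) + (6) + (10) = 12
Area = |Σ|/2 = 6.
Net area = 161 − 6 = 155.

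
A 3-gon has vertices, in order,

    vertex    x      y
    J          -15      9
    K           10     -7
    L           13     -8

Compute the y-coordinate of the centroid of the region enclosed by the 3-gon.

Apply the shoelace formula. First the cross-terms c_i = x_i·y_{i+1} − x_{i+1}·y_i:
  15, 11, -3  ⇒  2A = 23, A = 11.5.
Then Σ (y_i + y_{i+1})·c_i = -138, so ȳ = -138 / (6·11.5) = -2.

-2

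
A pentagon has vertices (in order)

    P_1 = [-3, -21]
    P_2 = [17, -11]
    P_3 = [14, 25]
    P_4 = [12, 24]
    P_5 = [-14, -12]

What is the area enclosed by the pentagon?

Apply the surveyor's formula: 2A = Σ (x_i·y_{i+1} − x_{i+1}·y_i), indices taken mod 5.
Cross-terms: 390, 579, 36, 192, 258  ⇒  Σ = 1455
Area = |Σ|/2 = 727.5.

727.5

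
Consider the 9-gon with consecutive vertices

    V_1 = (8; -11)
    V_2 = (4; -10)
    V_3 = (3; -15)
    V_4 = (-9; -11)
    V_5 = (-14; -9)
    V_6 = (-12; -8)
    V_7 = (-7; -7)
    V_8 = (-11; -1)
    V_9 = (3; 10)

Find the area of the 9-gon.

282.5

Apply the shoelace formula: 2A = Σ (x_i·y_{i+1} − x_{i+1}·y_i), indices taken mod 9.
Cross-terms: -36, -30, -168, -73, 4, 28, -70, -107, -113  ⇒  Σ = -565
Area = |Σ|/2 = 282.5.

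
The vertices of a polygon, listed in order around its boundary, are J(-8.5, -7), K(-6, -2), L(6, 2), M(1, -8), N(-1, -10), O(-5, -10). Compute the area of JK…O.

91.5

Apply the shoelace (surveyor's) formula: 2A = Σ (x_i·y_{i+1} − x_{i+1}·y_i), indices taken mod 6.
J→K: (-8.5)(-2) − (-6)(-7) = -25
K→L: (-6)(2) − (6)(-2) = 0
L→M: (6)(-8) − (1)(2) = -50
M→N: (1)(-10) − (-1)(-8) = -18
N→O: (-1)(-10) − (-5)(-10) = -40
O→J: (-5)(-7) − (-8.5)(-10) = -50
Σ = -183
Area = |Σ|/2 = 91.5.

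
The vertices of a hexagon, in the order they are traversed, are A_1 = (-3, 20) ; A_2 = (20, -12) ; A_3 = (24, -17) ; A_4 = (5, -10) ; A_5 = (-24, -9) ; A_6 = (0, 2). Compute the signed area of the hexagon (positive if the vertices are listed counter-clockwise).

Apply the shoelace (surveyor's) formula: 2A = Σ (x_i·y_{i+1} − x_{i+1}·y_i), indices taken mod 6.
Σ = (-364) + (-52) + (-155) + (-285) + (-48) + (6) = -898
Signed area = Σ/2 = -449 (negative ⇒ clockwise traversal).

-449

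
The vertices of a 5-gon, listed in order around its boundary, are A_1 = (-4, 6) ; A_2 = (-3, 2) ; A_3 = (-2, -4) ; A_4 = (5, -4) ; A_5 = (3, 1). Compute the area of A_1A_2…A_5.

46.5

Apply the surveyor's formula: 2A = Σ (x_i·y_{i+1} − x_{i+1}·y_i), indices taken mod 5.
A_1→A_2: (-4)(2) − (-3)(6) = 10
A_2→A_3: (-3)(-4) − (-2)(2) = 16
A_3→A_4: (-2)(-4) − (5)(-4) = 28
A_4→A_5: (5)(1) − (3)(-4) = 17
A_5→A_1: (3)(6) − (-4)(1) = 22
Σ = 93
Area = |Σ|/2 = 46.5.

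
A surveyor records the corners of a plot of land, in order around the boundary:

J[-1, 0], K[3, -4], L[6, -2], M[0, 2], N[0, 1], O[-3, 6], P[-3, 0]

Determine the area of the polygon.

27.5

Apply the shoelace formula: 2A = Σ (x_i·y_{i+1} − x_{i+1}·y_i), indices taken mod 7.
Cross-terms: 4, 18, 12, 0, 3, 18, 0  ⇒  Σ = 55
Area = |Σ|/2 = 27.5.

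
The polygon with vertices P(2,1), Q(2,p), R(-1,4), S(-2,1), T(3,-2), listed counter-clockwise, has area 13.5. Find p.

2

The doubled signed area Σ (x_i y_{i+1} − x_{i+1} y_i) is linear in p.
With p=0 it equals 21; the coefficient of p is 3 (from the two edges through Q).
So 3·p + 21 = 2·13.5 = 27 ⇒ p = 2.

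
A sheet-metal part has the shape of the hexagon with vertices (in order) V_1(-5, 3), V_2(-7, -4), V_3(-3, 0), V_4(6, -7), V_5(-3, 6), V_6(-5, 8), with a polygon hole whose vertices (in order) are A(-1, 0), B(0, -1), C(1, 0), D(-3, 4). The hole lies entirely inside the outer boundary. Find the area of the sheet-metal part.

Outer boundary:
Apply the shoelace formula: 2A = Σ (x_i·y_{i+1} − x_{i+1}·y_i), indices taken mod 6.
Σ = (41) + (-12) + (21) + (15) + (6) + (25) = 96
Area = |Σ|/2 = 48.
Hole:
Σ = (1) + (1) + (4) + (4) = 10
Area = |Σ|/2 = 5.
Net area = 48 − 5 = 43.

43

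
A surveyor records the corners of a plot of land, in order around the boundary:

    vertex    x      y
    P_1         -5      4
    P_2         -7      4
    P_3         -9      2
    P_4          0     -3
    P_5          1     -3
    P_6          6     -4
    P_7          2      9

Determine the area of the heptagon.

94.5

P_1→P_2: (-5)(4) − (-7)(4) = 8
P_2→P_3: (-7)(2) − (-9)(4) = 22
P_3→P_4: (-9)(-3) − (0)(2) = 27
P_4→P_5: (0)(-3) − (1)(-3) = 3
P_5→P_6: (1)(-4) − (6)(-3) = 14
P_6→P_7: (6)(9) − (2)(-4) = 62
P_7→P_1: (2)(4) − (-5)(9) = 53
Σ = 189
Area = |Σ|/2 = 94.5.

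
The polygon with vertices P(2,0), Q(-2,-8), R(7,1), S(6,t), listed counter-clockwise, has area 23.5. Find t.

Write out the shoelace sum; only the two edges meeting at S involve t:
2·Area = [(7·t − 6·1) + (6·0 − 2·t)] + 38
       = 5·t + 32 = 47
⇒ t = 3.

3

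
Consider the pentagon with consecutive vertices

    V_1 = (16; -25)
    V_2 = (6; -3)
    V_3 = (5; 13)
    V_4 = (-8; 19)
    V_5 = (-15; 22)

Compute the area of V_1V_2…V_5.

Apply the shoelace formula: 2A = Σ (x_i·y_{i+1} − x_{i+1}·y_i), indices taken mod 5.
Cross-terms: 102, 93, 199, 109, 23  ⇒  Σ = 526
Area = |Σ|/2 = 263.

263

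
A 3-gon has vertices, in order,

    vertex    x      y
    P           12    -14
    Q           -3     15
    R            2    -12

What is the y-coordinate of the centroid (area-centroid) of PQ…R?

Apply the shoelace (surveyor's) formula. First the cross-terms c_i = x_i·y_{i+1} − x_{i+1}·y_i:
  138, 6, 116  ⇒  2A = 260, A = 130.
Then Σ (y_i + y_{i+1})·c_i = -2860, so ȳ = -2860 / (6·130) = -11/3.

-11/3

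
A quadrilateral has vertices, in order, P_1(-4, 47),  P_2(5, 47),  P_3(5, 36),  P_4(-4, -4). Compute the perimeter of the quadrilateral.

112

|P_1P_2| = √((9)² + (0)²) = √81 = 9
|P_2P_3| = √((0)² + (-11)²) = √121 = 11
|P_3P_4| = √((-9)² + (-40)²) = √1681 = 41
|P_4P_1| = √((0)² + (51)²) = √2601 = 51
Perimeter = 9 + 11 + 41 + 51 = 112.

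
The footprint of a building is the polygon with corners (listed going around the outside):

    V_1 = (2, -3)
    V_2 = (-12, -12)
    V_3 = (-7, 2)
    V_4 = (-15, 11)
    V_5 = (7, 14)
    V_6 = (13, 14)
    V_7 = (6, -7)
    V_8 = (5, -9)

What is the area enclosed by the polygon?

388.5

Apply the surveyor's formula: 2A = Σ (x_i·y_{i+1} − x_{i+1}·y_i), indices taken mod 8.
V_1→V_2: (2)(-12) − (-12)(-3) = -60
V_2→V_3: (-12)(2) − (-7)(-12) = -108
V_3→V_4: (-7)(11) − (-15)(2) = -47
V_4→V_5: (-15)(14) − (7)(11) = -287
V_5→V_6: (7)(14) − (13)(14) = -84
V_6→V_7: (13)(-7) − (6)(14) = -175
V_7→V_8: (6)(-9) − (5)(-7) = -19
V_8→V_1: (5)(-3) − (2)(-9) = 3
Σ = -777
Area = |Σ|/2 = 388.5.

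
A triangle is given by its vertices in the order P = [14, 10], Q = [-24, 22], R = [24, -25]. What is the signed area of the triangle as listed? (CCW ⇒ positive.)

Apply Gauss's area formula: 2A = Σ (x_i·y_{i+1} − x_{i+1}·y_i), indices taken mod 3.
P→Q: (14)(22) − (-24)(10) = 548
Q→R: (-24)(-25) − (24)(22) = 72
R→P: (24)(10) − (14)(-25) = 590
Σ = 1210
Signed area = Σ/2 = 605 (positive ⇒ counter-clockwise traversal).

605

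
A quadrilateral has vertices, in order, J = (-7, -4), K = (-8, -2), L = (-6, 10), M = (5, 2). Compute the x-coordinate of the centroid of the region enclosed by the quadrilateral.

Apply the surveyor's formula. First the cross-terms c_i = x_i·y_{i+1} − x_{i+1}·y_i:
  -18, -92, -62, -6  ⇒  2A = -178, A = -89.
Then Σ (x_i + x_{i+1})·c_i = 1632, so x̄ = 1632 / (6·(-89)) = -272/89.

-272/89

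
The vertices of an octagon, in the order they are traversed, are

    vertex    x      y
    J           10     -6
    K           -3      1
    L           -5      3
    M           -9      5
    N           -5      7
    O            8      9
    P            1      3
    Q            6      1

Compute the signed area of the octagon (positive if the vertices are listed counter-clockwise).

Apply Gauss's area formula: 2A = Σ (x_i·y_{i+1} − x_{i+1}·y_i), indices taken mod 8.
Σ = (-8) + (-4) + (2) + (-38) + (-101) + (15) + (-17) + (-46) = -197
Signed area = Σ/2 = -98.5 (negative ⇒ clockwise traversal).

-98.5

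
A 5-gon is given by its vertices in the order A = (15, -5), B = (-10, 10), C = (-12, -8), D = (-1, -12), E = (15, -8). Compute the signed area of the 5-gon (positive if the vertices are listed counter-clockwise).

334.5

Σ = (100) + (200) + (136) + (188) + (45) = 669
Signed area = Σ/2 = 334.5 (positive ⇒ counter-clockwise traversal).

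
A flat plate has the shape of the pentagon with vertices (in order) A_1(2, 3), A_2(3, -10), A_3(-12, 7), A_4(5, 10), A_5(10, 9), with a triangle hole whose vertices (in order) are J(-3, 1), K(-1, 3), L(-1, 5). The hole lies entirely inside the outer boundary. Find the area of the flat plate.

161

Outer boundary:
Apply the shoelace formula: 2A = Σ (x_i·y_{i+1} − x_{i+1}·y_i), indices taken mod 5.
A_1→A_2: (2)(-10) − (3)(3) = -29
A_2→A_3: (3)(7) − (-12)(-10) = -99
A_3→A_4: (-12)(10) − (5)(7) = -155
A_4→A_5: (5)(9) − (10)(10) = -55
A_5→A_1: (10)(3) − (2)(9) = 12
Σ = -326
Area = |Σ|/2 = 163.
Hole:
Σ = (-8) + (-2) + (14) = 4
Area = |Σ|/2 = 2.
Net area = 163 − 2 = 161.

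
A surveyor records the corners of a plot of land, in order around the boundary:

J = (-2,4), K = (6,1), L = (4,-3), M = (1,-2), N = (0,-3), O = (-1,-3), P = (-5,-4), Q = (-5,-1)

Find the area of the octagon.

53.5

Σ = (-26) + (-22) + (-5) + (-3) + (-3) + (-11) + (-15) + (-22) = -107
Area = |Σ|/2 = 53.5.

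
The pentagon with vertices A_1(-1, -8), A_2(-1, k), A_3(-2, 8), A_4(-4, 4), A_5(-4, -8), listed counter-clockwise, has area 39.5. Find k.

-1

Write out the shoelace sum; only the two edges meeting at A_2 involve k:
2·Area = [((-1)·k − (-1)·(-8)) + ((-1)·8 − (-2)·k)] + 96
       = 1·k + 80 = 79
⇒ k = -1.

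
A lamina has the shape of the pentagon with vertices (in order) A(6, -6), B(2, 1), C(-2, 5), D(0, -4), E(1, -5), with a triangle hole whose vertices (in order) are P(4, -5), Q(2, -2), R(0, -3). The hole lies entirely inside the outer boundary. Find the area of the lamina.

29

Outer boundary:
Apply the shoelace formula: 2A = Σ (x_i·y_{i+1} − x_{i+1}·y_i), indices taken mod 5.
Cross-terms: 18, 12, 8, 4, 24  ⇒  Σ = 66
Area = |Σ|/2 = 33.
Hole:
Apply Gauss's area formula: 2A = Σ (x_i·y_{i+1} − x_{i+1}·y_i), indices taken mod 3.
Σ = (2) + (-6) + (12) = 8
Area = |Σ|/2 = 4.
Net area = 33 − 4 = 29.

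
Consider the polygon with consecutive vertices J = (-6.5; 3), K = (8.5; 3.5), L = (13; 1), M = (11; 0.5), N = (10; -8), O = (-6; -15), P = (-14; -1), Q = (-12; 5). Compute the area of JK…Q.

Apply the surveyor's formula: 2A = Σ (x_i·y_{i+1} − x_{i+1}·y_i), indices taken mod 8.
Σ = (-48.25) + (-37) + (-4.5) + (-93) + (-198) + (-204) + (-82) + (-3.5) = -670.25
Area = |Σ|/2 = 335.125.

335.125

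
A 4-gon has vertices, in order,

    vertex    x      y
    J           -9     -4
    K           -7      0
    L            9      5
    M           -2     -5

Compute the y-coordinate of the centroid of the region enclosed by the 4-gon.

Apply the shoelace formula. First the cross-terms c_i = x_i·y_{i+1} − x_{i+1}·y_i:
  -28, -35, -35, -37  ⇒  2A = -135, A = -67.5.
Then Σ (y_i + y_{i+1})·c_i = 270, so ȳ = 270 / (6·(-67.5)) = -2/3.

-2/3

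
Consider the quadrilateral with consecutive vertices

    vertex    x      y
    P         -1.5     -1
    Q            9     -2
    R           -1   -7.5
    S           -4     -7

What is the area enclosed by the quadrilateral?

P→Q: (-1.5)(-2) − (9)(-1) = 12
Q→R: (9)(-7.5) − (-1)(-2) = -69.5
R→S: (-1)(-7) − (-4)(-7.5) = -23
S→P: (-4)(-1) − (-1.5)(-7) = -6.5
Σ = -87
Area = |Σ|/2 = 43.5.

43.5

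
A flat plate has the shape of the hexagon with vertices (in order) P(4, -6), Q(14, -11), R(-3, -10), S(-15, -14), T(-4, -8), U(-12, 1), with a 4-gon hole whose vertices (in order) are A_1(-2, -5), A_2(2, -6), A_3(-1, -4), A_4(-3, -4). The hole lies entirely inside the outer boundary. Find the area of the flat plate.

101

Outer boundary:
Apply the shoelace (surveyor's) formula: 2A = Σ (x_i·y_{i+1} − x_{i+1}·y_i), indices taken mod 6.
Σ = (40) + (-173) + (-108) + (64) + (-100) + (68) = -209
Area = |Σ|/2 = 104.5.
Hole:
Cross-terms: 22, -14, -8, 7  ⇒  Σ = 7
Area = |Σ|/2 = 3.5.
Net area = 104.5 − 3.5 = 101.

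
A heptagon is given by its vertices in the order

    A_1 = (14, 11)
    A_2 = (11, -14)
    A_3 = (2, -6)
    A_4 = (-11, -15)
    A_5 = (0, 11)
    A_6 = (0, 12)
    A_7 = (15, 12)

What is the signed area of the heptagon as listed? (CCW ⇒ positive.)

-377.5

A_1→A_2: (14)(-14) − (11)(11) = -317
A_2→A_3: (11)(-6) − (2)(-14) = -38
A_3→A_4: (2)(-15) − (-11)(-6) = -96
A_4→A_5: (-11)(11) − (0)(-15) = -121
A_5→A_6: (0)(12) − (0)(11) = 0
A_6→A_7: (0)(12) − (15)(12) = -180
A_7→A_1: (15)(11) − (14)(12) = -3
Σ = -755
Signed area = Σ/2 = -377.5 (negative ⇒ clockwise traversal).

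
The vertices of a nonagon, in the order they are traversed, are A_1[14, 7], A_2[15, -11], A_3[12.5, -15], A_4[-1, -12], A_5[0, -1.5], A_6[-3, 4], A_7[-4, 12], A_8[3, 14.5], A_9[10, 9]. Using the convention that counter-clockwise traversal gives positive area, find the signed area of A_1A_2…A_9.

-401.25

Apply the shoelace formula: 2A = Σ (x_i·y_{i+1} − x_{i+1}·y_i), indices taken mod 9.
Cross-terms: -259, -87.5, -165, 1.5, -4.5, -20, -94, -118, -56  ⇒  Σ = -802.5
Signed area = Σ/2 = -401.25 (negative ⇒ clockwise traversal).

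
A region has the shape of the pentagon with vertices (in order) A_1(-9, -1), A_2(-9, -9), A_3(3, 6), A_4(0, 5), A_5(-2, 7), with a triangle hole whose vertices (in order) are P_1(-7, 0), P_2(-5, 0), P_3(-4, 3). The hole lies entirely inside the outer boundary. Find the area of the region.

64.5

Outer boundary:
Apply the shoelace formula: 2A = Σ (x_i·y_{i+1} − x_{i+1}·y_i), indices taken mod 5.
A_1→A_2: (-9)(-9) − (-9)(-1) = 72
A_2→A_3: (-9)(6) − (3)(-9) = -27
A_3→A_4: (3)(5) − (0)(6) = 15
A_4→A_5: (0)(7) − (-2)(5) = 10
A_5→A_1: (-2)(-1) − (-9)(7) = 65
Σ = 135
Area = |Σ|/2 = 67.5.
Hole:
Apply the surveyor's formula: 2A = Σ (x_i·y_{i+1} − x_{i+1}·y_i), indices taken mod 3.
Σ = (0) + (-15) + (21) = 6
Area = |Σ|/2 = 3.
Net area = 67.5 − 3 = 64.5.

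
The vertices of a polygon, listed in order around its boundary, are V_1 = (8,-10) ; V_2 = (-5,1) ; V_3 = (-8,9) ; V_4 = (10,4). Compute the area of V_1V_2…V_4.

166.5

Apply the shoelace formula: 2A = Σ (x_i·y_{i+1} − x_{i+1}·y_i), indices taken mod 4.
Σ = (-42) + (-37) + (-122) + (-132) = -333
Area = |Σ|/2 = 166.5.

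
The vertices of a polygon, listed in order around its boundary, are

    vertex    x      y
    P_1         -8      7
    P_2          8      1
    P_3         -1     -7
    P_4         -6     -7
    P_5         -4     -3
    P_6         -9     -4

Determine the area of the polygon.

135

Apply the shoelace formula: 2A = Σ (x_i·y_{i+1} − x_{i+1}·y_i), indices taken mod 6.
Cross-terms: -64, -55, -35, -10, -11, -95  ⇒  Σ = -270
Area = |Σ|/2 = 135.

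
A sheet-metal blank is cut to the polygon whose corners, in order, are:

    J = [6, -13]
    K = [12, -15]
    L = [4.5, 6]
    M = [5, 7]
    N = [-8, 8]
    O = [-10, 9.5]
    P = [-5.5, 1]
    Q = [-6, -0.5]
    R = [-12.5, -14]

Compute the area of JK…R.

Σ = (66) + (139.5) + (1.5) + (96) + (4) + (42.25) + (8.75) + (77.75) + (246.5) = 682.25
Area = |Σ|/2 = 341.125.

341.125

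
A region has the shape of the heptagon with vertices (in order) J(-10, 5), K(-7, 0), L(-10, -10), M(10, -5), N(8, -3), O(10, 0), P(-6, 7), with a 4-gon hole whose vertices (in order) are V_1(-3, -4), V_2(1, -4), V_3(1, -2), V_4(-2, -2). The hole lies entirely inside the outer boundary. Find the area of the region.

Outer boundary:
Cross-terms: 35, 70, 150, 10, 30, 70, 40  ⇒  Σ = 405
Area = |Σ|/2 = 202.5.
Hole:
Σ = (16) + (2) + (-6) + (2) = 14
Area = |Σ|/2 = 7.
Net area = 202.5 − 7 = 195.5.

195.5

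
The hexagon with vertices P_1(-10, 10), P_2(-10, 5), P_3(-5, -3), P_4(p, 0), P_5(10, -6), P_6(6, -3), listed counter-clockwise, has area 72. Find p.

-1

The doubled signed area Σ (x_i y_{i+1} − x_{i+1} y_i) is linear in p.
With p=0 it equals 141; the coefficient of p is -3 (from the two edges through P_4).
So -3·p + 141 = 2·72 = 144 ⇒ p = -1.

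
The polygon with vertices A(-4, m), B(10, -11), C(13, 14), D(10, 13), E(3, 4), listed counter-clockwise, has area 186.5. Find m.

Write out the shoelace sum; only the two edges meeting at A involve m:
2·Area = [(3·m − (-4)·4) + ((-4)·(-11) − 10·m)] + 313
       = -7·m + 373 = 373
⇒ m = 0.

0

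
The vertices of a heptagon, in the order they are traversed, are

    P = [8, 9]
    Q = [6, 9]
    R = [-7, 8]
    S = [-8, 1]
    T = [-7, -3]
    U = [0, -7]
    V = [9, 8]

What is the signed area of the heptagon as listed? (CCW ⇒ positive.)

Cross-terms: 18, 111, 57, 31, 49, 63, 17  ⇒  Σ = 346
Signed area = Σ/2 = 173 (positive ⇒ counter-clockwise traversal).

173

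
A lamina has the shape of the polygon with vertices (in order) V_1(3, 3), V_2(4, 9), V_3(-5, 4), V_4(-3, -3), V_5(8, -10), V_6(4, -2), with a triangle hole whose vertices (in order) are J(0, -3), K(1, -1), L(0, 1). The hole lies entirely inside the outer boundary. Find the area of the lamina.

97.5

Outer boundary:
Apply Gauss's area formula: 2A = Σ (x_i·y_{i+1} − x_{i+1}·y_i), indices taken mod 6.
Σ = (15) + (61) + (27) + (54) + (24) + (18) = 199
Area = |Σ|/2 = 99.5.
Hole:
Apply the surveyor's formula: 2A = Σ (x_i·y_{i+1} − x_{i+1}·y_i), indices taken mod 3.
J→K: (0)(-1) − (1)(-3) = 3
K→L: (1)(1) − (0)(-1) = 1
L→J: (0)(-3) − (0)(1) = 0
Σ = 4
Area = |Σ|/2 = 2.
Net area = 99.5 − 2 = 97.5.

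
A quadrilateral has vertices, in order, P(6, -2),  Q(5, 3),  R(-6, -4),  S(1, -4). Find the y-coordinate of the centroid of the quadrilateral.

Apply the shoelace (surveyor's) formula. First the cross-terms c_i = x_i·y_{i+1} − x_{i+1}·y_i:
  28, -2, 28, 22  ⇒  2A = 76, A = 38.
Then Σ (y_i + y_{i+1})·c_i = -326, so ȳ = -326 / (6·38) = -163/114.

-163/114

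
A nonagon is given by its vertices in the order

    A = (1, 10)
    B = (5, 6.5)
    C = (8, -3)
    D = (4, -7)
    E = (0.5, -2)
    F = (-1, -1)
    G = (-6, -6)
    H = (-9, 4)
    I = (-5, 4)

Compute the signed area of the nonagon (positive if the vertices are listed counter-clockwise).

Apply the shoelace formula: 2A = Σ (x_i·y_{i+1} − x_{i+1}·y_i), indices taken mod 9.
Cross-terms: -43.5, -67, -44, -4.5, -2.5, 0, -78, -16, -54  ⇒  Σ = -309.5
Signed area = Σ/2 = -154.75 (negative ⇒ clockwise traversal).

-154.75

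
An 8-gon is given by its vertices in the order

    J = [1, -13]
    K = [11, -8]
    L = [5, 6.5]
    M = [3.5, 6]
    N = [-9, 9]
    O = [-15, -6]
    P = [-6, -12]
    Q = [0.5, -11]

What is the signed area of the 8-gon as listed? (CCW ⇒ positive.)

Apply Gauss's area formula: 2A = Σ (x_i·y_{i+1} − x_{i+1}·y_i), indices taken mod 8.
Σ = (135) + (111.5) + (7.25) + (85.5) + (189) + (144) + (72) + (4.5) = 748.75
Signed area = Σ/2 = 374.375 (positive ⇒ counter-clockwise traversal).

374.375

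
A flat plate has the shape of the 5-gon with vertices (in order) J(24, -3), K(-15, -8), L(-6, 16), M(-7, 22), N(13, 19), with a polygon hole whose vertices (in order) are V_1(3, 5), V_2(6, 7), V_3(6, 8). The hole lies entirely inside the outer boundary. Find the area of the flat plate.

Outer boundary:
Apply the shoelace (surveyor's) formula: 2A = Σ (x_i·y_{i+1} − x_{i+1}·y_i), indices taken mod 5.
J→K: (24)(-8) − (-15)(-3) = -237
K→L: (-15)(16) − (-6)(-8) = -288
L→M: (-6)(22) − (-7)(16) = -20
M→N: (-7)(19) − (13)(22) = -419
N→J: (13)(-3) − (24)(19) = -495
Σ = -1459
Area = |Σ|/2 = 729.5.
Hole:
Apply Gauss's area formula: 2A = Σ (x_i·y_{i+1} − x_{i+1}·y_i), indices taken mod 3.
Σ = (-9) + (6) + (6) = 3
Area = |Σ|/2 = 1.5.
Net area = 729.5 − 1.5 = 728.

728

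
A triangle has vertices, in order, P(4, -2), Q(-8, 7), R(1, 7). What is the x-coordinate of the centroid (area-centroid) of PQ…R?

Apply the surveyor's formula. First the cross-terms c_i = x_i·y_{i+1} − x_{i+1}·y_i:
  12, -63, -30  ⇒  2A = -81, A = -40.5.
Then Σ (x_i + x_{i+1})·c_i = 243, so x̄ = 243 / (6·(-40.5)) = -1.

-1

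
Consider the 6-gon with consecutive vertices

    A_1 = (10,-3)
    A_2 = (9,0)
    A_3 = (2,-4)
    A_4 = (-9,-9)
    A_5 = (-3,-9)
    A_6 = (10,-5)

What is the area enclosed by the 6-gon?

58

Apply the shoelace (surveyor's) formula: 2A = Σ (x_i·y_{i+1} − x_{i+1}·y_i), indices taken mod 6.
Σ = (27) + (-36) + (-54) + (54) + (105) + (20) = 116
Area = |Σ|/2 = 58.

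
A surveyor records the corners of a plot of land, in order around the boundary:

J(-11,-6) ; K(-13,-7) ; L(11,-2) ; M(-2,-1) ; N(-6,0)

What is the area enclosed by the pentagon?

58.5

Apply Gauss's area formula: 2A = Σ (x_i·y_{i+1} − x_{i+1}·y_i), indices taken mod 5.
Σ = (-1) + (103) + (-15) + (-6) + (36) = 117
Area = |Σ|/2 = 58.5.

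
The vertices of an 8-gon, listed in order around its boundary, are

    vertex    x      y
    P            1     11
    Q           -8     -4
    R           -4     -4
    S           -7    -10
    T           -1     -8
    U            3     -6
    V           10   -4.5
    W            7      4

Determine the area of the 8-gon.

189.5

Σ = (84) + (16) + (12) + (46) + (30) + (46.5) + (71.5) + (73) = 379
Area = |Σ|/2 = 189.5.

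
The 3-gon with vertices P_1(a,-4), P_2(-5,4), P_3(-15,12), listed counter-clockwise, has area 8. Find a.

3

Write out the shoelace sum; only the two edges meeting at P_1 involve a:
2·Area = [((-15)·(-4) − a·12) + (a·4 − (-5)·(-4))] + 0
       = -8·a + 40 = 16
⇒ a = 3.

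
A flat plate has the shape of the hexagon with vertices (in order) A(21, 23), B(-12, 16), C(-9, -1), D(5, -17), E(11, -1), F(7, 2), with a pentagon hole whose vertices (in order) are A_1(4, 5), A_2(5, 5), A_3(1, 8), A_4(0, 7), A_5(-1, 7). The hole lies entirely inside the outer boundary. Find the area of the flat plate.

622.5

Outer boundary:
Apply the shoelace (surveyor's) formula: 2A = Σ (x_i·y_{i+1} − x_{i+1}·y_i), indices taken mod 6.
Σ = (612) + (156) + (158) + (182) + (29) + (119) = 1256
Area = |Σ|/2 = 628.
Hole:
Σ = (-5) + (35) + (7) + (7) + (-33) = 11
Area = |Σ|/2 = 5.5.
Net area = 628 − 5.5 = 622.5.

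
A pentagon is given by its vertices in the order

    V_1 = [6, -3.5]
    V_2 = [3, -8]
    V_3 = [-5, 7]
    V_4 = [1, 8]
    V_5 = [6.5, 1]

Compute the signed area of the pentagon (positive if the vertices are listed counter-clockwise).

-91.625

Apply Gauss's area formula: 2A = Σ (x_i·y_{i+1} − x_{i+1}·y_i), indices taken mod 5.
Cross-terms: -37.5, -19, -47, -51, -28.75  ⇒  Σ = -183.25
Signed area = Σ/2 = -91.625 (negative ⇒ clockwise traversal).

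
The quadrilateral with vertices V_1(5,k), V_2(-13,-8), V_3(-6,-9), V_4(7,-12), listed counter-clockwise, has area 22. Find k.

-9

Write out the shoelace sum; only the two edges meeting at V_1 involve k:
2·Area = [(7·k − 5·(-12)) + (5·(-8) − (-13)·k)] + 204
       = 20·k + 224 = 44
⇒ k = -9.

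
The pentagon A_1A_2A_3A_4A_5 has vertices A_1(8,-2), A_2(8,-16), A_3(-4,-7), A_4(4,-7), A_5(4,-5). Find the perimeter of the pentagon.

44

|A_1A_2| = √((0)² + (-14)²) = √196 = 14
|A_2A_3| = √((-12)² + (9)²) = √225 = 15
|A_3A_4| = √((8)² + (0)²) = √64 = 8
|A_4A_5| = √((0)² + (2)²) = √4 = 2
|A_5A_1| = √((4)² + (3)²) = √25 = 5
Perimeter = 14 + 15 + 8 + 2 + 5 = 44.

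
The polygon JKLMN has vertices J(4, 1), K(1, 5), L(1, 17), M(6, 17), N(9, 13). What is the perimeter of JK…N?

40

|JK| = √((-3)² + (4)²) = √25 = 5
|KL| = √((0)² + (12)²) = √144 = 12
|LM| = √((5)² + (0)²) = √25 = 5
|MN| = √((3)² + (-4)²) = √25 = 5
|NJ| = √((-5)² + (-12)²) = √169 = 13
Perimeter = 5 + 12 + 5 + 5 + 13 = 40.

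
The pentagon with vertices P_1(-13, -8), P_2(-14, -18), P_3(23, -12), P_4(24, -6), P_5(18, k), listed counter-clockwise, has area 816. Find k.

22

The doubled signed area Σ (x_i y_{i+1} − x_{i+1} y_i) is linear in k.
With k=0 it equals 818; the coefficient of k is 37 (from the two edges through P_5).
So 37·k + 818 = 2·816 = 1632 ⇒ k = 22.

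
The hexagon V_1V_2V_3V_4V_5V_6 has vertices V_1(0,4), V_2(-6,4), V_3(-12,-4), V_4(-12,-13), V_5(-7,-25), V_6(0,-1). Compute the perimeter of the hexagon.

|V_1V_2| = √((-6)² + (0)²) = √36 = 6
|V_2V_3| = √((-6)² + (-8)²) = √100 = 10
|V_3V_4| = √((0)² + (-9)²) = √81 = 9
|V_4V_5| = √((5)² + (-12)²) = √169 = 13
|V_5V_6| = √((7)² + (24)²) = √625 = 25
|V_6V_1| = √((0)² + (5)²) = √25 = 5
Perimeter = 6 + 10 + 9 + 13 + 25 + 5 = 68.

68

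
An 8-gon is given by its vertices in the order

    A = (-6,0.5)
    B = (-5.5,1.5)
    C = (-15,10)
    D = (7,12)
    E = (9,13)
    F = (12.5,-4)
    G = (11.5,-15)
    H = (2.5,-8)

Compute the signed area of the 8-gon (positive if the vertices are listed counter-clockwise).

-373.5

Σ = (-6.25) + (-32.5) + (-250) + (-17) + (-198.5) + (-141.5) + (-54.5) + (-46.75) = -747
Signed area = Σ/2 = -373.5 (negative ⇒ clockwise traversal).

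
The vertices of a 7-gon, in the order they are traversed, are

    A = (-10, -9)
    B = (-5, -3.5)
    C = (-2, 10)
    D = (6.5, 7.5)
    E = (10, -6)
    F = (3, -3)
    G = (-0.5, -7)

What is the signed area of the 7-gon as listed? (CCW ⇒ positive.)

-180.5

Cross-terms: -10, -57, -80, -114, -12, -22.5, -65.5  ⇒  Σ = -361
Signed area = Σ/2 = -180.5 (negative ⇒ clockwise traversal).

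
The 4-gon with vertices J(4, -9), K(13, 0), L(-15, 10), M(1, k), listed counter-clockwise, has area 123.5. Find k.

-1

The doubled signed area Σ (x_i y_{i+1} − x_{i+1} y_i) is linear in k.
With k=0 it equals 228; the coefficient of k is -19 (from the two edges through M).
So -19·k + 228 = 2·123.5 = 247 ⇒ k = -1.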